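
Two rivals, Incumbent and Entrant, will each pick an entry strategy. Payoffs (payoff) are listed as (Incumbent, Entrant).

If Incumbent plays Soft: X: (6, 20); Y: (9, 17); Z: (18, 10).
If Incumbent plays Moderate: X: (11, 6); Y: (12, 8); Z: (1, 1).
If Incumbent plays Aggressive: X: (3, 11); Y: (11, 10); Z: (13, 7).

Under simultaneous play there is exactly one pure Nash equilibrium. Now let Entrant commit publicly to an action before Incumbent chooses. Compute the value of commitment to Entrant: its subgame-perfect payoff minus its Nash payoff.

Solve by backward induction (Entrant leads).
- X → Incumbent plays Moderate (best of 6, 11, 3); Entrant gets 6.
- Y → Incumbent plays Moderate (best of 9, 12, 11); Entrant gets 8.
- Z → Incumbent plays Soft (best of 18, 1, 13); Entrant gets 10.
Maximizing over 6, 8, 10, Entrant chooses Z. Subgame-perfect outcome: (Soft, Z) with payoffs (18, 10).
For the simultaneous game, intersect best replies.
Incumbent's best replies: X→Moderate; Y→Moderate; Z→Soft.
Entrant's best replies: Soft→X; Moderate→Y; Aggressive→X.
Only (Moderate, Y) has each player best-responding; Nash payoffs (12, 8).
Entrant's commitment gain: 10 − 8 = 2.

2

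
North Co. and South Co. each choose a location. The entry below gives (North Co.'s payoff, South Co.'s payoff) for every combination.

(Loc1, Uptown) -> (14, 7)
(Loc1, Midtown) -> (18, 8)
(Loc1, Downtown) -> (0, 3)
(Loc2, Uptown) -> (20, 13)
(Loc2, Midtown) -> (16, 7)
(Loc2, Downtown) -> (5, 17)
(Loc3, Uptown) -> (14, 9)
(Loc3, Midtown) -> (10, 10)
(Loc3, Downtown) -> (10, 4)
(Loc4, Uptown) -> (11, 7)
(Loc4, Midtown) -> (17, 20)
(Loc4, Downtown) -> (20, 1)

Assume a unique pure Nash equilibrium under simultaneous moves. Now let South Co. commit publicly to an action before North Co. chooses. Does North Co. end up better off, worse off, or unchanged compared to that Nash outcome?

better off

North Co. best-responds to each possible South Co. move:
- Uptown: North Co. compares 14, 20, 14, 11 and picks Loc2; South Co. would get 13.
- Midtown: North Co. compares 18, 16, 10, 17 and picks Loc1; South Co. would get 8.
- Downtown: North Co. compares 0, 5, 10, 20 and picks Loc4; South Co. would get 1.
Among 13, 8, 1, the best is 13 at Uptown. Subgame-perfect outcome: (Loc2, Uptown) with payoffs (20, 13).
For the simultaneous game, intersect best replies.
North Co.'s best replies: Uptown→Loc2; Midtown→Loc1; Downtown→Loc4.
South Co.'s best replies: Loc1→Midtown; Loc2→Downtown; Loc3→Midtown; Loc4→Midtown.
Only (Loc1, Midtown) has each player best-responding; Nash payoffs (18, 8).
North Co. earns 20 sequentially versus 18 at the Nash outcome: better off.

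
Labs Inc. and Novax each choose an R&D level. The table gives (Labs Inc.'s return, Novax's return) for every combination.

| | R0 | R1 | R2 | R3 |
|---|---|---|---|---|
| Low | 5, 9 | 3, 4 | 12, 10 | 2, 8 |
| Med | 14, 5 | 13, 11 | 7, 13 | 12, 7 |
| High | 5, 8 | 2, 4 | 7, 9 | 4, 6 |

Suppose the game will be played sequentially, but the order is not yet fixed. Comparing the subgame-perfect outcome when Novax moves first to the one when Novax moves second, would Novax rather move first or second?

If Labs Inc. leads: Novax's best replies are Low→R2, Med→R2, High→R2; Labs Inc.'s induced payoffs 12, 7, 7; outcome (Low, R2), payoffs (12, 10).
If Novax leads: Labs Inc.'s best replies are R0→Med, R1→Med, R2→Low, R3→Med; Novax's induced payoffs 5, 11, 10, 7; outcome (Med, R1), payoffs (13, 11).
Novax gets 11 moving first and 10 moving second, so Novax prefers to move first.

first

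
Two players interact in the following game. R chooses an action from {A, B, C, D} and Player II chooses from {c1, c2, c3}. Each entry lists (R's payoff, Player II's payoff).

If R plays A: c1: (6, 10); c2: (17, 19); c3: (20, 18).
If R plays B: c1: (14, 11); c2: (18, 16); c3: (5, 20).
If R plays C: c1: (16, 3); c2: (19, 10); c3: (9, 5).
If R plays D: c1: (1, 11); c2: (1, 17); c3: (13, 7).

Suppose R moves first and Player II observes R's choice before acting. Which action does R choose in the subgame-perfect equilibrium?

Work backward from Player II's decision.
- A → Player II plays c2 (best of 10, 19, 18); R gets 17.
- B → Player II plays c3 (best of 11, 16, 20); R gets 5.
- C → Player II plays c2 (best of 3, 10, 5); R gets 19.
- D → Player II plays c2 (best of 11, 17, 7); R gets 1.
Among 17, 5, 19, 1, the best is 19 at C. Subgame-perfect outcome: (C, c2) with payoffs (19, 10).

C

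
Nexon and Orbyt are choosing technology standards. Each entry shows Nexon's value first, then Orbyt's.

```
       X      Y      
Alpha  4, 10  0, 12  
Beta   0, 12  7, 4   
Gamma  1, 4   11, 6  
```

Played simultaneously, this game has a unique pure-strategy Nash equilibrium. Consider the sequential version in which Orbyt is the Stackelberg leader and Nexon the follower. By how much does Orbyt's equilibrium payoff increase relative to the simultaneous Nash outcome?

Nexon best-responds to each possible Orbyt move:
- X: Nexon compares 4, 0, 1 and picks Alpha; Orbyt would get 10.
- Y: Nexon compares 0, 7, 11 and picks Gamma; Orbyt would get 6.
Among 10, 6, the best is 10 at X. Subgame-perfect outcome: (Alpha, X) with payoffs (4, 10).
For the simultaneous game, intersect best replies.
Nexon's best replies: X→Alpha; Y→Gamma.
Orbyt's best replies: Alpha→Y; Beta→X; Gamma→Y.
Only (Gamma, Y) has each player best-responding; Nash payoffs (11, 6).
Orbyt's commitment gain: 10 − 6 = 4.

4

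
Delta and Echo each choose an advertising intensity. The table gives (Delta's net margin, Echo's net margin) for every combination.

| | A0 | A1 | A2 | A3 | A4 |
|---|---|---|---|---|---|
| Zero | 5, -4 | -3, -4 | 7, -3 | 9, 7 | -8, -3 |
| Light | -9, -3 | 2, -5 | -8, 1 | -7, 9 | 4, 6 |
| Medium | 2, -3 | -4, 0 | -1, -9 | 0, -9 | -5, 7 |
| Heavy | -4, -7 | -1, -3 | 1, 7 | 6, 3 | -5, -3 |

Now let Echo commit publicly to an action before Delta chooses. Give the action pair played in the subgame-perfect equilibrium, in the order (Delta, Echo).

(Zero, A3)

Solve by backward induction (Echo leads).
- A0: BR = Zero, leader payoff -4.
- A1: BR = Light, leader payoff -5.
- A2: BR = Zero, leader payoff -3.
- A3: BR = Zero, leader payoff 7.
- A4: BR = Light, leader payoff 6.
Among -4, -5, -3, 7, 6, the best is 7 at A3. Subgame-perfect outcome: (Zero, A3) with payoffs (9, 7).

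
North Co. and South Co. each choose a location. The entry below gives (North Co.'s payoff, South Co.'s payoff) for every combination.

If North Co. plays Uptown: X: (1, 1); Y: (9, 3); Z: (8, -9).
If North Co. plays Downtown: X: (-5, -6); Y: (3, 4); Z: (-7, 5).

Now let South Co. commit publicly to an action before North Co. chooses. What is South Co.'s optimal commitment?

North Co. best-responds to each possible South Co. move:
- X: North Co. compares 1, -5 and picks Uptown; South Co. would get 1.
- Y: North Co. compares 9, 3 and picks Uptown; South Co. would get 3.
- Z: North Co. compares 8, -7 and picks Uptown; South Co. would get -9.
Maximizing over 1, 3, -9, South Co. chooses Y. Subgame-perfect outcome: (Uptown, Y) with payoffs (9, 3).

Y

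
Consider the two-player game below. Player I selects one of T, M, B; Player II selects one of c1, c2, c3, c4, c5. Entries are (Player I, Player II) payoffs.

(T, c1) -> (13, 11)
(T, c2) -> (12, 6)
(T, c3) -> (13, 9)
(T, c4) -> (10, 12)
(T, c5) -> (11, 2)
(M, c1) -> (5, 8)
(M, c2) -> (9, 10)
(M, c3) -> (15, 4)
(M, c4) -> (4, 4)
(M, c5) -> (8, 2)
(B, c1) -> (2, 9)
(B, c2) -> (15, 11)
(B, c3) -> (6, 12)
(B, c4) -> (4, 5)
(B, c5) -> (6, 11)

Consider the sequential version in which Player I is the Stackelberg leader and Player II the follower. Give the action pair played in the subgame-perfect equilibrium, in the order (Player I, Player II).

Backward induction with Player I moving first.
- T: BR = c4, leader payoff 10.
- M: BR = c2, leader payoff 9.
- B: BR = c3, leader payoff 6.
Among 10, 9, 6, the best is 10 at T. Subgame-perfect outcome: (T, c4) with payoffs (10, 12).

(T, c4)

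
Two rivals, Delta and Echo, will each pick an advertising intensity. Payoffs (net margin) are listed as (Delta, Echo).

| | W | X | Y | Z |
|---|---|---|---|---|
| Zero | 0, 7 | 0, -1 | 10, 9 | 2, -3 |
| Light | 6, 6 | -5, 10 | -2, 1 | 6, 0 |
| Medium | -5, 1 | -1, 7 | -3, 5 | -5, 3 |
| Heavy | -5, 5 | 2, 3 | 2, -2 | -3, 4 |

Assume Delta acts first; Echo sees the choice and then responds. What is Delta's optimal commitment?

Zero

Backward induction with Delta moving first.
- Zero: BR = Y, leader payoff 10.
- Light: BR = X, leader payoff -5.
- Medium: BR = X, leader payoff -1.
- Heavy: BR = W, leader payoff -5.
Maximizing over 10, -5, -1, -5, Delta chooses Zero. Subgame-perfect outcome: (Zero, Y) with payoffs (10, 9).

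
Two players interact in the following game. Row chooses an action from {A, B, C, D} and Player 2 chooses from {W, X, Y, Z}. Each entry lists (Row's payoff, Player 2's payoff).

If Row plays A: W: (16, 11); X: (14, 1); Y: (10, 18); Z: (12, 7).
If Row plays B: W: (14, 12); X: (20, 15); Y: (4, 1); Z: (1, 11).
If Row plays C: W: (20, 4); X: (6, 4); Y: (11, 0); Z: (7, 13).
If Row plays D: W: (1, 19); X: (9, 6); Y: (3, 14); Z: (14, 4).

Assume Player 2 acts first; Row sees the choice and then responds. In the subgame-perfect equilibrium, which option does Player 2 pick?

X

Row best-responds to each possible Player 2 move:
- W: Row compares 16, 14, 20, 1 and picks C; Player 2 would get 4.
- X: Row compares 14, 20, 6, 9 and picks B; Player 2 would get 15.
- Y: Row compares 10, 4, 11, 3 and picks C; Player 2 would get 0.
- Z: Row compares 12, 1, 7, 14 and picks D; Player 2 would get 4.
Among 4, 15, 0, 4, the best is 15 at X. Subgame-perfect outcome: (B, X) with payoffs (20, 15).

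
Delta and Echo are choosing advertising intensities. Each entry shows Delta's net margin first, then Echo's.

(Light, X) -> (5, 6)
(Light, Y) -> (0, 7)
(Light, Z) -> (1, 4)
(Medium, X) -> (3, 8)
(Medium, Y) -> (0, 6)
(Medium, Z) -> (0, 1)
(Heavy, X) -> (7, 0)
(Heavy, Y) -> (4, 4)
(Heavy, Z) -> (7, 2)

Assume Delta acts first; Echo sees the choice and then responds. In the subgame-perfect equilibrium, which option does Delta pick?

Echo best-responds to each possible Delta move:
- Light: BR = Y, leader payoff 0.
- Medium: BR = X, leader payoff 3.
- Heavy: BR = Y, leader payoff 4.
Maximizing over 0, 3, 4, Delta chooses Heavy. Subgame-perfect outcome: (Heavy, Y) with payoffs (4, 4).

Heavy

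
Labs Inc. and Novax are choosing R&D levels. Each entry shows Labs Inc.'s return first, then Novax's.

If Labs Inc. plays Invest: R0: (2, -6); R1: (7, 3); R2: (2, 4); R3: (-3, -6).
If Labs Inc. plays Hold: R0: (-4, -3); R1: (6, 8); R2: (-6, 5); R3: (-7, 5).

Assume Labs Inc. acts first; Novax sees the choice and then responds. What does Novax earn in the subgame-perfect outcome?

8

Backward induction with Labs Inc. moving first.
- Invest: BR = R2, leader payoff 2.
- Hold: BR = R1, leader payoff 6.
Among 2, 6, the best is 6 at Hold. Subgame-perfect outcome: (Hold, R1) with payoffs (6, 8).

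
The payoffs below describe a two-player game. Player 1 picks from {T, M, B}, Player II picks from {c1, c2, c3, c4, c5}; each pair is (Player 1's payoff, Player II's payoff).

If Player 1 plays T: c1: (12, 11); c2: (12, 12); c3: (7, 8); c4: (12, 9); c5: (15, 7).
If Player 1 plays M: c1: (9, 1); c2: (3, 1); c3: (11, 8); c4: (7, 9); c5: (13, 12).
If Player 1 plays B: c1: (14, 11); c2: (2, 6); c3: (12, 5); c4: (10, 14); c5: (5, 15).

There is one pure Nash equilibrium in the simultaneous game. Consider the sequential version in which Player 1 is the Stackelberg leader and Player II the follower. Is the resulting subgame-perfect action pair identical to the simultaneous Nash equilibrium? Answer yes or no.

no

Backward induction with Player 1 moving first.
- T → Player II plays c2 (best of 11, 12, 8, 9, 7); Player 1 gets 12.
- M → Player II plays c5 (best of 1, 1, 8, 9, 12); Player 1 gets 13.
- B → Player II plays c5 (best of 11, 6, 5, 14, 15); Player 1 gets 5.
Maximizing over 12, 13, 5, Player 1 chooses M. Subgame-perfect outcome: (M, c5) with payoffs (13, 12).
Under simultaneous play:
Player 1's best replies: c1→B; c2→T; c3→B; c4→T; c5→T.
Player II's best replies: T→c2; M→c5; B→c5.
The unique mutual best reply is (T, c2), giving (12, 12).
Sequential outcome (M, c5) differs from the Nash profile (T, c2).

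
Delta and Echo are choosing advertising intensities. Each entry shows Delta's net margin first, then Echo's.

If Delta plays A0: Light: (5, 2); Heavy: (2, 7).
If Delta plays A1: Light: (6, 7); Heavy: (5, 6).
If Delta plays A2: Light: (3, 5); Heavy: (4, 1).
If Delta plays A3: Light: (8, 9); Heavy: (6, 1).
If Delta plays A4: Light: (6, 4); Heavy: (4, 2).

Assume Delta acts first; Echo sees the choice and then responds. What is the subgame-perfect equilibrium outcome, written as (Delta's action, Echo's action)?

(A3, Light)

Backward induction with Delta moving first.
- A0: Echo compares 2, 7 and picks Heavy; Delta would get 2.
- A1: Echo compares 7, 6 and picks Light; Delta would get 6.
- A2: Echo compares 5, 1 and picks Light; Delta would get 3.
- A3: Echo compares 9, 1 and picks Light; Delta would get 8.
- A4: Echo compares 4, 2 and picks Light; Delta would get 6.
Maximizing over 2, 6, 3, 8, 6, Delta chooses A3. Subgame-perfect outcome: (A3, Light) with payoffs (8, 9).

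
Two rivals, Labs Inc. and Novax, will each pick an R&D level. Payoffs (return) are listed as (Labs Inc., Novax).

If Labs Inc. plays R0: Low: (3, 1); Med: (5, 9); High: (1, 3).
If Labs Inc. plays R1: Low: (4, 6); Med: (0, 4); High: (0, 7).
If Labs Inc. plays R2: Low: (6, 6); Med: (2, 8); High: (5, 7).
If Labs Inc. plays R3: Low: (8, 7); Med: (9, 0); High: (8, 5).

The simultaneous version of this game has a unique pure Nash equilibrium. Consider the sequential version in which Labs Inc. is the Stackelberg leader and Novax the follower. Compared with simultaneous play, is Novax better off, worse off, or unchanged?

unchanged

Backward induction with Labs Inc. moving first.
- R0: BR = Med, leader payoff 5.
- R1: BR = High, leader payoff 0.
- R2: BR = Med, leader payoff 2.
- R3: BR = Low, leader payoff 8.
Among 5, 0, 2, 8, the best is 8 at R3. Subgame-perfect outcome: (R3, Low) with payoffs (8, 7).
Now find the simultaneous Nash equilibrium.
Labs Inc.'s best replies: Low→R3; Med→R3; High→R3.
Novax's best replies: R0→Med; R1→High; R2→Med; R3→Low.
The unique mutual best reply is (R3, Low), giving (8, 7).
Novax earns 7 sequentially versus 7 at the Nash outcome: unchanged.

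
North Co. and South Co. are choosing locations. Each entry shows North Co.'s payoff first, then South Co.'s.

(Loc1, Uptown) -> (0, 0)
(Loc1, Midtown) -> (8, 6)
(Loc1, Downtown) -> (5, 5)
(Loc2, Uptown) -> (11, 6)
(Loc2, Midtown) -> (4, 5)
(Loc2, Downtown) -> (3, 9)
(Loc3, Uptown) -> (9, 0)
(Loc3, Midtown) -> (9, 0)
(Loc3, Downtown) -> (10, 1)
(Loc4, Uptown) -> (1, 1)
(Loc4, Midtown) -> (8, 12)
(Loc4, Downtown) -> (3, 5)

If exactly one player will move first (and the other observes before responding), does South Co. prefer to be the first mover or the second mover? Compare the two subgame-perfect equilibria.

first

If North Co. leads: South Co.'s best replies are Loc1→Midtown, Loc2→Downtown, Loc3→Downtown, Loc4→Midtown; North Co.'s induced payoffs 8, 3, 10, 8; outcome (Loc3, Downtown), payoffs (10, 1).
If South Co. leads: North Co.'s best replies are Uptown→Loc2, Midtown→Loc3, Downtown→Loc3; South Co.'s induced payoffs 6, 0, 1; outcome (Loc2, Uptown), payoffs (11, 6).
South Co. gets 6 moving first and 1 moving second, so South Co. prefers to move first.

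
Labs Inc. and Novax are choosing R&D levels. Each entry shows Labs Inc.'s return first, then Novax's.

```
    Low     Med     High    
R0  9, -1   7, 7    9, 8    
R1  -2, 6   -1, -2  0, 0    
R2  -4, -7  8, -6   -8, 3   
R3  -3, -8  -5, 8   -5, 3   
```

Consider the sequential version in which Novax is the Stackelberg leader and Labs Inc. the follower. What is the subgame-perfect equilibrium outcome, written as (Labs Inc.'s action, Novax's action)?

(R0, High)

Backward induction with Novax moving first.
- Low: BR = R0, leader payoff -1.
- Med: BR = R2, leader payoff -6.
- High: BR = R0, leader payoff 8.
Novax's induced payoffs are -1, -6, 8, so Novax commits to High. Subgame-perfect outcome: (R0, High) with payoffs (9, 8).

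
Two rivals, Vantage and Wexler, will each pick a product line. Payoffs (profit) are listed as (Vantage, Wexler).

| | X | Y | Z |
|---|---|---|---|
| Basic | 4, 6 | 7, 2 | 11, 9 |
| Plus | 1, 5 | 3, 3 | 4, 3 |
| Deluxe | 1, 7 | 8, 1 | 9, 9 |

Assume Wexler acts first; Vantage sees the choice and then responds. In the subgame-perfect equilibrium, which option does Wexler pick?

Backward induction with Wexler moving first.
- X: Vantage compares 4, 1, 1 and picks Basic; Wexler would get 6.
- Y: Vantage compares 7, 3, 8 and picks Deluxe; Wexler would get 1.
- Z: Vantage compares 11, 4, 9 and picks Basic; Wexler would get 9.
Wexler's induced payoffs are 6, 1, 9, so Wexler commits to Z. Subgame-perfect outcome: (Basic, Z) with payoffs (11, 9).

Z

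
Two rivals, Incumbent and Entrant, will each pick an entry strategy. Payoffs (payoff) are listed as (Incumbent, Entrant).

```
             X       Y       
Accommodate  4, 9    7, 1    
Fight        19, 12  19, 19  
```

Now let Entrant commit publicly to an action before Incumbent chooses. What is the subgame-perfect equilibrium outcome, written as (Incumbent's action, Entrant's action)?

Work backward from Incumbent's decision.
- X: BR = Fight, leader payoff 12.
- Y: BR = Fight, leader payoff 19.
Among 12, 19, the best is 19 at Y. Subgame-perfect outcome: (Fight, Y) with payoffs (19, 19).

(Fight, Y)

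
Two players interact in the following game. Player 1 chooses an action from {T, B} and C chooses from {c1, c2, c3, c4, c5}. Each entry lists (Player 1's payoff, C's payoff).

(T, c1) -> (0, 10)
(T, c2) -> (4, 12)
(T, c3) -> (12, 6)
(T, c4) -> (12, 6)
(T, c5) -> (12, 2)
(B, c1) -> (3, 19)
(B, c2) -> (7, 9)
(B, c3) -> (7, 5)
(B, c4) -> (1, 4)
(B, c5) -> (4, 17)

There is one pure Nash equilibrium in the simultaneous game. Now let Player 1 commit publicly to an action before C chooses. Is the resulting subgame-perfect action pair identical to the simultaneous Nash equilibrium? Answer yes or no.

no

Work backward from C's decision.
- T → C plays c2 (best of 10, 12, 6, 6, 2); Player 1 gets 4.
- B → C plays c1 (best of 19, 9, 5, 4, 17); Player 1 gets 3.
Maximizing over 4, 3, Player 1 chooses T. Subgame-perfect outcome: (T, c2) with payoffs (4, 12).
For the simultaneous game, intersect best replies.
Player 1's best replies: c1→B; c2→B; c3→T; c4→T; c5→T.
C's best replies: T→c2; B→c1.
The unique mutual best reply is (B, c1), giving (3, 19).
Sequential outcome (T, c2) differs from the Nash profile (B, c1).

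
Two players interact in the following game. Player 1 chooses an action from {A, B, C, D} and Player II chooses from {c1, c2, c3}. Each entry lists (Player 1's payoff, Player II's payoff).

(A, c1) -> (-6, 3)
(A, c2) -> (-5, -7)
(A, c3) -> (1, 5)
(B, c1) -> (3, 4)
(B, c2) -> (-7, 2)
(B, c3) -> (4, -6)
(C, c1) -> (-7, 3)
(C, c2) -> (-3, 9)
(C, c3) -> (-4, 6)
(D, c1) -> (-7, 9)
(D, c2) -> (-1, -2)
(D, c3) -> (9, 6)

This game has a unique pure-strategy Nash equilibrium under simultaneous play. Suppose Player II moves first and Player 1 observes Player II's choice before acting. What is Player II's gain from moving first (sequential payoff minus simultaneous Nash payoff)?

Player 1 best-responds to each possible Player II move:
- c1 → Player 1 plays B (best of -6, 3, -7, -7); Player II gets 4.
- c2 → Player 1 plays D (best of -5, -7, -3, -1); Player II gets -2.
- c3 → Player 1 plays D (best of 1, 4, -4, 9); Player II gets 6.
Among 4, -2, 6, the best is 6 at c3. Subgame-perfect outcome: (D, c3) with payoffs (9, 6).
Under simultaneous play:
Player 1's best replies: c1→B; c2→D; c3→D.
Player II's best replies: A→c3; B→c1; C→c2; D→c1.
Only (B, c1) has each player best-responding; Nash payoffs (3, 4).
Player II's commitment gain: 6 − 4 = 2.

2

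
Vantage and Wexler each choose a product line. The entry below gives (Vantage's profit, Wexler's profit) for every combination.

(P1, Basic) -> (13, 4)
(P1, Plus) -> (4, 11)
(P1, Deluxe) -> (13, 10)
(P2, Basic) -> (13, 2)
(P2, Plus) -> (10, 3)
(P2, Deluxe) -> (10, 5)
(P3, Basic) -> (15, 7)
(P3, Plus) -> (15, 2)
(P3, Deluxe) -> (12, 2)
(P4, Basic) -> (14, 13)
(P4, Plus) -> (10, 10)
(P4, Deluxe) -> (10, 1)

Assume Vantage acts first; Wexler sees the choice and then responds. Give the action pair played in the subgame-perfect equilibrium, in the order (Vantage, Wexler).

(P3, Basic)

Wexler best-responds to each possible Vantage move:
- P1: BR = Plus, leader payoff 4.
- P2: BR = Deluxe, leader payoff 10.
- P3: BR = Basic, leader payoff 15.
- P4: BR = Basic, leader payoff 14.
Vantage's induced payoffs are 4, 10, 15, 14, so Vantage commits to P3. Subgame-perfect outcome: (P3, Basic) with payoffs (15, 7).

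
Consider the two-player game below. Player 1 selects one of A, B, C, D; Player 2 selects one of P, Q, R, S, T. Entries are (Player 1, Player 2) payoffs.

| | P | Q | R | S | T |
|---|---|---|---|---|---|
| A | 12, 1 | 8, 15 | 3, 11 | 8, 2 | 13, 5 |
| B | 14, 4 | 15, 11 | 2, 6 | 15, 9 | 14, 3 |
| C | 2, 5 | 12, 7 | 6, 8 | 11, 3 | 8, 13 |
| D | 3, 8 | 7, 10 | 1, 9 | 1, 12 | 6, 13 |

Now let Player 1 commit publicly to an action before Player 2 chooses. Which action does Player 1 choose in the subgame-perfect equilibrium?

B

Work backward from Player 2's decision.
- A: Player 2 compares 1, 15, 11, 2, 5 and picks Q; Player 1 would get 8.
- B: Player 2 compares 4, 11, 6, 9, 3 and picks Q; Player 1 would get 15.
- C: Player 2 compares 5, 7, 8, 3, 13 and picks T; Player 1 would get 8.
- D: Player 2 compares 8, 10, 9, 12, 13 and picks T; Player 1 would get 6.
Among 8, 15, 8, 6, the best is 15 at B. Subgame-perfect outcome: (B, Q) with payoffs (15, 11).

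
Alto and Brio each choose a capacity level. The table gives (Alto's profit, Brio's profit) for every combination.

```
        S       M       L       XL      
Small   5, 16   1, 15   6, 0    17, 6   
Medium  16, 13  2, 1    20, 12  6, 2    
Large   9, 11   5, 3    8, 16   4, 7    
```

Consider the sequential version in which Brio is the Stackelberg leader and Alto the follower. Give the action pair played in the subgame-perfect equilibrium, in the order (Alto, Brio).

Backward induction with Brio moving first.
- S → Alto plays Medium (best of 5, 16, 9); Brio gets 13.
- M → Alto plays Large (best of 1, 2, 5); Brio gets 3.
- L → Alto plays Medium (best of 6, 20, 8); Brio gets 12.
- XL → Alto plays Small (best of 17, 6, 4); Brio gets 6.
Among 13, 3, 12, 6, the best is 13 at S. Subgame-perfect outcome: (Medium, S) with payoffs (16, 13).

(Medium, S)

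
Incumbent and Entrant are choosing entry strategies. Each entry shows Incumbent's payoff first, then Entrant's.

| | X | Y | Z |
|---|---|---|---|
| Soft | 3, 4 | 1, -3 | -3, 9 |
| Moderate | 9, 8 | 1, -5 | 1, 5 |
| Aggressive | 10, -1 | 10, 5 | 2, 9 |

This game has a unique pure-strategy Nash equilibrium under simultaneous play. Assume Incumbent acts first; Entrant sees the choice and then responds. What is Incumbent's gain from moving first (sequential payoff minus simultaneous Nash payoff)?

7

Work backward from Entrant's decision.
- Soft → Entrant plays Z (best of 4, -3, 9); Incumbent gets -3.
- Moderate → Entrant plays X (best of 8, -5, 5); Incumbent gets 9.
- Aggressive → Entrant plays Z (best of -1, 5, 9); Incumbent gets 2.
Among -3, 9, 2, the best is 9 at Moderate. Subgame-perfect outcome: (Moderate, X) with payoffs (9, 8).
Under simultaneous play:
Incumbent's best replies: X→Aggressive; Y→Aggressive; Z→Aggressive.
Entrant's best replies: Soft→Z; Moderate→X; Aggressive→Z.
The unique mutual best reply is (Aggressive, Z), giving (2, 9).
Incumbent's commitment gain: 9 − 2 = 7.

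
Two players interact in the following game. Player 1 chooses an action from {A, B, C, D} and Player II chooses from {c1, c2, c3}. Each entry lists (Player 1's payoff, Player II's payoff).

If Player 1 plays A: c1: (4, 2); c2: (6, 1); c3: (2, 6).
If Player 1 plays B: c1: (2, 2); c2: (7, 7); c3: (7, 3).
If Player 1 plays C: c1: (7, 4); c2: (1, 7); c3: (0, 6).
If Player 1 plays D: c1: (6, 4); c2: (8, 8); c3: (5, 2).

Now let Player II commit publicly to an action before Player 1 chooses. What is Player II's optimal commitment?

c2

Backward induction with Player II moving first.
- c1 → Player 1 plays C (best of 4, 2, 7, 6); Player II gets 4.
- c2 → Player 1 plays D (best of 6, 7, 1, 8); Player II gets 8.
- c3 → Player 1 plays B (best of 2, 7, 0, 5); Player II gets 3.
Among 4, 8, 3, the best is 8 at c2. Subgame-perfect outcome: (D, c2) with payoffs (8, 8).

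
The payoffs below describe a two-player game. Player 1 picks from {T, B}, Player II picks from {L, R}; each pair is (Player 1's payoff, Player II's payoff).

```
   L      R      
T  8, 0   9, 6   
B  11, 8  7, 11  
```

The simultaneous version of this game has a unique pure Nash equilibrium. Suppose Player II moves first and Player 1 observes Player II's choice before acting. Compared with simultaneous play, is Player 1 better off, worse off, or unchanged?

better off

Backward induction with Player II moving first.
- L: Player 1 compares 8, 11 and picks B; Player II would get 8.
- R: Player 1 compares 9, 7 and picks T; Player II would get 6.
Maximizing over 8, 6, Player II chooses L. Subgame-perfect outcome: (B, L) with payoffs (11, 8).
Now find the simultaneous Nash equilibrium.
Player 1's best replies: L→B; R→T.
Player II's best replies: T→R; B→R.
Only (T, R) has each player best-responding; Nash payoffs (9, 6).
Player 1 earns 11 sequentially versus 9 at the Nash outcome: better off.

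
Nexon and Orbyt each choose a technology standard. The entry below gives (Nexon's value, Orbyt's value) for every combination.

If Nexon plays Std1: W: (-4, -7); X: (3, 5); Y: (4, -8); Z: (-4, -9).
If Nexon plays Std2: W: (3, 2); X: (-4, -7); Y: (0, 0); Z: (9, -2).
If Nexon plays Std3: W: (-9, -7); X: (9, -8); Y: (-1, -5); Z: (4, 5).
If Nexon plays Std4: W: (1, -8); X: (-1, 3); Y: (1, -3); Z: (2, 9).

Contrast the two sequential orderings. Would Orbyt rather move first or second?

If Nexon leads: Orbyt's best replies are Std1→X, Std2→W, Std3→Z, Std4→Z; Nexon's induced payoffs 3, 3, 4, 2; outcome (Std3, Z), payoffs (4, 5).
If Orbyt leads: Nexon's best replies are W→Std2, X→Std3, Y→Std1, Z→Std2; Orbyt's induced payoffs 2, -8, -8, -2; outcome (Std2, W), payoffs (3, 2).
Orbyt gets 2 moving first and 5 moving second, so Orbyt prefers to move second.

second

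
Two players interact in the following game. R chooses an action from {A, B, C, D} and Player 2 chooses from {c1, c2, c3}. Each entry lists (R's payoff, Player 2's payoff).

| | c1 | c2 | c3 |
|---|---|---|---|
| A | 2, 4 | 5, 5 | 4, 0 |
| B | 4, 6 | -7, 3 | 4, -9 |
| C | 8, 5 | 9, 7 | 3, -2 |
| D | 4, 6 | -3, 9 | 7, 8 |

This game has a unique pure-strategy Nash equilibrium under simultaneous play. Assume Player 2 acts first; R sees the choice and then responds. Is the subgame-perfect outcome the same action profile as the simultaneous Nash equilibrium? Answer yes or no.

Solve by backward induction (Player 2 leads).
- c1 → R plays C (best of 2, 4, 8, 4); Player 2 gets 5.
- c2 → R plays C (best of 5, -7, 9, -3); Player 2 gets 7.
- c3 → R plays D (best of 4, 4, 3, 7); Player 2 gets 8.
Among 5, 7, 8, the best is 8 at c3. Subgame-perfect outcome: (D, c3) with payoffs (7, 8).
Now find the simultaneous Nash equilibrium.
R's best replies: c1→C; c2→C; c3→D.
Player 2's best replies: A→c2; B→c1; C→c2; D→c2.
The unique mutual best reply is (C, c2), giving (9, 7).
Sequential outcome (D, c3) differs from the Nash profile (C, c2).

no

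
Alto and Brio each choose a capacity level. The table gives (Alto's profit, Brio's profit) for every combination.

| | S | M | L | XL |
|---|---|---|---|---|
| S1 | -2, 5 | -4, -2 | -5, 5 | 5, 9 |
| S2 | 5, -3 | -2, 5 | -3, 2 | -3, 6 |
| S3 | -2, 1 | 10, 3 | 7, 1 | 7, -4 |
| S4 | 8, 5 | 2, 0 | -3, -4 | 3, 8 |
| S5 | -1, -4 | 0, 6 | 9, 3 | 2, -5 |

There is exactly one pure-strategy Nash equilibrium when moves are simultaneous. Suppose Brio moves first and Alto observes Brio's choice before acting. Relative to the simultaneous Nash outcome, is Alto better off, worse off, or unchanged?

worse off

Alto best-responds to each possible Brio move:
- S → Alto plays S4 (best of -2, 5, -2, 8, -1); Brio gets 5.
- M → Alto plays S3 (best of -4, -2, 10, 2, 0); Brio gets 3.
- L → Alto plays S5 (best of -5, -3, 7, -3, 9); Brio gets 3.
- XL → Alto plays S3 (best of 5, -3, 7, 3, 2); Brio gets -4.
Brio's induced payoffs are 5, 3, 3, -4, so Brio commits to S. Subgame-perfect outcome: (S4, S) with payoffs (8, 5).
Under simultaneous play:
Alto's best replies: S→S4; M→S3; L→S5; XL→S3.
Brio's best replies: S1→XL; S2→XL; S3→M; S4→XL; S5→M.
Only (S3, M) has each player best-responding; Nash payoffs (10, 3).
Alto earns 8 sequentially versus 10 at the Nash outcome: worse off.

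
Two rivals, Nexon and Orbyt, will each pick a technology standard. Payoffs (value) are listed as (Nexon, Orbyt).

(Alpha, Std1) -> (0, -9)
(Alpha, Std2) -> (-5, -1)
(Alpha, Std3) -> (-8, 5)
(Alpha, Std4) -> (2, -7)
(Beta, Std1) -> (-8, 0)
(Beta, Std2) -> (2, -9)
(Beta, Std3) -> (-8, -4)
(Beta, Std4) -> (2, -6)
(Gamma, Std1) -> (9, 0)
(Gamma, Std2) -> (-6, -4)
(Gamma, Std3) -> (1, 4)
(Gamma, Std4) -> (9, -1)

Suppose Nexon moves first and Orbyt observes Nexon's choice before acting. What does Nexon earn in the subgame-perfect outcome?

1

Solve by backward induction (Nexon leads).
- Alpha → Orbyt plays Std3 (best of -9, -1, 5, -7); Nexon gets -8.
- Beta → Orbyt plays Std1 (best of 0, -9, -4, -6); Nexon gets -8.
- Gamma → Orbyt plays Std3 (best of 0, -4, 4, -1); Nexon gets 1.
Maximizing over -8, -8, 1, Nexon chooses Gamma. Subgame-perfect outcome: (Gamma, Std3) with payoffs (1, 4).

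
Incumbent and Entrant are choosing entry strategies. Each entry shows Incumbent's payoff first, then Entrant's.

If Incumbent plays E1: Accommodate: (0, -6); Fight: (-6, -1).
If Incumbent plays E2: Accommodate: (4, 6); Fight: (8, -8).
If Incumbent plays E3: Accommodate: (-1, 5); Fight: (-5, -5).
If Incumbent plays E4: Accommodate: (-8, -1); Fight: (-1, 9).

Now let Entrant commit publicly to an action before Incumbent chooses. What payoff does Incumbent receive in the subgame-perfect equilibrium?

Incumbent best-responds to each possible Entrant move:
- Accommodate → Incumbent plays E2 (best of 0, 4, -1, -8); Entrant gets 6.
- Fight → Incumbent plays E2 (best of -6, 8, -5, -1); Entrant gets -8.
Among 6, -8, the best is 6 at Accommodate. Subgame-perfect outcome: (E2, Accommodate) with payoffs (4, 6).

4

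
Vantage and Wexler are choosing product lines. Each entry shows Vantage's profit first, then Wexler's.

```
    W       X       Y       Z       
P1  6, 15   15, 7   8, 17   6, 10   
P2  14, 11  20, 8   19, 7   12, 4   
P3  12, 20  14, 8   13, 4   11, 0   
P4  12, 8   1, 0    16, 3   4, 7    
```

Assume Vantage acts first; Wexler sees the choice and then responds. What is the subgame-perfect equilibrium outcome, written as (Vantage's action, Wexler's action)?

(P2, W)

Solve by backward induction (Vantage leads).
- P1: BR = Y, leader payoff 8.
- P2: BR = W, leader payoff 14.
- P3: BR = W, leader payoff 12.
- P4: BR = W, leader payoff 12.
Among 8, 14, 12, 12, the best is 14 at P2. Subgame-perfect outcome: (P2, W) with payoffs (14, 11).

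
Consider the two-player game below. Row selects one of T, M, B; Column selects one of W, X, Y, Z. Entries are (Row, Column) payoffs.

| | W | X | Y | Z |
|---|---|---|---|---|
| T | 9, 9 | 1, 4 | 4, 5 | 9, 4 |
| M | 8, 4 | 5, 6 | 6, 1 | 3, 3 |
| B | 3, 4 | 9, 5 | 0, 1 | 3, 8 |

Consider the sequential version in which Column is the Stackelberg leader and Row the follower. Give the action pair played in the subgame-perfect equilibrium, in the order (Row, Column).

Work backward from Row's decision.
- W: Row compares 9, 8, 3 and picks T; Column would get 9.
- X: Row compares 1, 5, 9 and picks B; Column would get 5.
- Y: Row compares 4, 6, 0 and picks M; Column would get 1.
- Z: Row compares 9, 3, 3 and picks T; Column would get 4.
Maximizing over 9, 5, 1, 4, Column chooses W. Subgame-perfect outcome: (T, W) with payoffs (9, 9).

(T, W)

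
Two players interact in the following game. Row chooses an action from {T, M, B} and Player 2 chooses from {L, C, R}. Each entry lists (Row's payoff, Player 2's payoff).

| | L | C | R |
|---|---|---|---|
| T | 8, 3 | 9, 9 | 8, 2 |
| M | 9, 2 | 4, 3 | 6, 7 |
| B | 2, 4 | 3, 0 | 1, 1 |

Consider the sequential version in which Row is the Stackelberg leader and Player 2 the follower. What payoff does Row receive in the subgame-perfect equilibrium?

9

Backward induction with Row moving first.
- T: Player 2 compares 3, 9, 2 and picks C; Row would get 9.
- M: Player 2 compares 2, 3, 7 and picks R; Row would get 6.
- B: Player 2 compares 4, 0, 1 and picks L; Row would get 2.
Row's induced payoffs are 9, 6, 2, so Row commits to T. Subgame-perfect outcome: (T, C) with payoffs (9, 9).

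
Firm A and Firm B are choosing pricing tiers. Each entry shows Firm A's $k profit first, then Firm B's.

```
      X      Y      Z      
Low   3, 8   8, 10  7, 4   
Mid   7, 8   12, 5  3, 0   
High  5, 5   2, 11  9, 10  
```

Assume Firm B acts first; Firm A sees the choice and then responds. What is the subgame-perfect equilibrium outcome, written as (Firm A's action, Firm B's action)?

(High, Z)

Work backward from Firm A's decision.
- X: Firm A compares 3, 7, 5 and picks Mid; Firm B would get 8.
- Y: Firm A compares 8, 12, 2 and picks Mid; Firm B would get 5.
- Z: Firm A compares 7, 3, 9 and picks High; Firm B would get 10.
Firm B's induced payoffs are 8, 5, 10, so Firm B commits to Z. Subgame-perfect outcome: (High, Z) with payoffs (9, 10).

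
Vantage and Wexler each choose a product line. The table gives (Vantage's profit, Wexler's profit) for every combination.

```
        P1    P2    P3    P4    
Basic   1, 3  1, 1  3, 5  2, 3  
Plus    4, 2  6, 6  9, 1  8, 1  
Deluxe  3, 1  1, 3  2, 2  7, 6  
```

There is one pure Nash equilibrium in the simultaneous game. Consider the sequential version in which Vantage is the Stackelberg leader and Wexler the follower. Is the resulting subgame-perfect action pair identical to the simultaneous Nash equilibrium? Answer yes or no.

no

Work backward from Wexler's decision.
- Basic: Wexler compares 3, 1, 5, 3 and picks P3; Vantage would get 3.
- Plus: Wexler compares 2, 6, 1, 1 and picks P2; Vantage would get 6.
- Deluxe: Wexler compares 1, 3, 2, 6 and picks P4; Vantage would get 7.
Vantage's induced payoffs are 3, 6, 7, so Vantage commits to Deluxe. Subgame-perfect outcome: (Deluxe, P4) with payoffs (7, 6).
Under simultaneous play:
Vantage's best replies: P1→Plus; P2→Plus; P3→Plus; P4→Plus.
Wexler's best replies: Basic→P3; Plus→P2; Deluxe→P4.
Only (Plus, P2) has each player best-responding; Nash payoffs (6, 6).
Sequential outcome (Deluxe, P4) differs from the Nash profile (Plus, P2).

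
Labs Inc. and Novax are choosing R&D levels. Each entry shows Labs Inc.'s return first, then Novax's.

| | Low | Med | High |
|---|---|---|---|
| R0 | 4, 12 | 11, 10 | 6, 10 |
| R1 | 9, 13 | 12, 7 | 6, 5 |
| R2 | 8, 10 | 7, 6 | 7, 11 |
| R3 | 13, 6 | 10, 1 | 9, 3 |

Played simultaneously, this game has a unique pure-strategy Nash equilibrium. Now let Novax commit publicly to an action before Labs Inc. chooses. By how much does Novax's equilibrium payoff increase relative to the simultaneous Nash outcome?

Labs Inc. best-responds to each possible Novax move:
- Low: Labs Inc. compares 4, 9, 8, 13 and picks R3; Novax would get 6.
- Med: Labs Inc. compares 11, 12, 7, 10 and picks R1; Novax would get 7.
- High: Labs Inc. compares 6, 6, 7, 9 and picks R3; Novax would get 3.
Novax's induced payoffs are 6, 7, 3, so Novax commits to Med. Subgame-perfect outcome: (R1, Med) with payoffs (12, 7).
For the simultaneous game, intersect best replies.
Labs Inc.'s best replies: Low→R3; Med→R1; High→R3.
Novax's best replies: R0→Low; R1→Low; R2→High; R3→Low.
The unique mutual best reply is (R3, Low), giving (13, 6).
Novax's commitment gain: 7 − 6 = 1.

1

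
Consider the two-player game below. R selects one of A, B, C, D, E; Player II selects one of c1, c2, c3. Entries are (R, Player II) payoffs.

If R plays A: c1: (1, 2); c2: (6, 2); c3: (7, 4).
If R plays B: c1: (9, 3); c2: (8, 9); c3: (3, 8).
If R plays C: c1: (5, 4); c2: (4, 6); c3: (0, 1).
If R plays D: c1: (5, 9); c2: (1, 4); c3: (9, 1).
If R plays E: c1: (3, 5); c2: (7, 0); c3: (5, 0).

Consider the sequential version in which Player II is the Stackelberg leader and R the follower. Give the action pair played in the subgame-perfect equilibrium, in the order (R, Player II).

(B, c2)

R best-responds to each possible Player II move:
- c1: R compares 1, 9, 5, 5, 3 and picks B; Player II would get 3.
- c2: R compares 6, 8, 4, 1, 7 and picks B; Player II would get 9.
- c3: R compares 7, 3, 0, 9, 5 and picks D; Player II would get 1.
Maximizing over 3, 9, 1, Player II chooses c2. Subgame-perfect outcome: (B, c2) with payoffs (8, 9).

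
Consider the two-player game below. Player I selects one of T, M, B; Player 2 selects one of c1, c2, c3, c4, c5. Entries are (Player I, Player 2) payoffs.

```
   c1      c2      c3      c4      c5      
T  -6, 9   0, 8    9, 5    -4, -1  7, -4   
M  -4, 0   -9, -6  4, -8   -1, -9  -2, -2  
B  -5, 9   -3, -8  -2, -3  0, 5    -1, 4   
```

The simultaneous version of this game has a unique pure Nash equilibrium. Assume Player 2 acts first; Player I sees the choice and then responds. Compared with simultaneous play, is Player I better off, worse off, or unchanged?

Work backward from Player I's decision.
- c1: Player I compares -6, -4, -5 and picks M; Player 2 would get 0.
- c2: Player I compares 0, -9, -3 and picks T; Player 2 would get 8.
- c3: Player I compares 9, 4, -2 and picks T; Player 2 would get 5.
- c4: Player I compares -4, -1, 0 and picks B; Player 2 would get 5.
- c5: Player I compares 7, -2, -1 and picks T; Player 2 would get -4.
Player 2's induced payoffs are 0, 8, 5, 5, -4, so Player 2 commits to c2. Subgame-perfect outcome: (T, c2) with payoffs (0, 8).
For the simultaneous game, intersect best replies.
Player I's best replies: c1→M; c2→T; c3→T; c4→B; c5→T.
Player 2's best replies: T→c1; M→c1; B→c1.
The unique mutual best reply is (M, c1), giving (-4, 0).
Player I earns 0 sequentially versus -4 at the Nash outcome: better off.

better off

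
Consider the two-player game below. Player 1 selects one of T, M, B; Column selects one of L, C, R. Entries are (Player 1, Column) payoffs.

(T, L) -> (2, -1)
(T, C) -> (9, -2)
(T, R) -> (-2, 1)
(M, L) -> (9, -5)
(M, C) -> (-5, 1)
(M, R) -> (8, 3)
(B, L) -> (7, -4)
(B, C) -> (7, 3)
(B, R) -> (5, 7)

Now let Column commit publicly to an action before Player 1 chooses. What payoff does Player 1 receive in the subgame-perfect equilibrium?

Solve by backward induction (Column leads).
- L: BR = M, leader payoff -5.
- C: BR = T, leader payoff -2.
- R: BR = M, leader payoff 3.
Column's induced payoffs are -5, -2, 3, so Column commits to R. Subgame-perfect outcome: (M, R) with payoffs (8, 3).

8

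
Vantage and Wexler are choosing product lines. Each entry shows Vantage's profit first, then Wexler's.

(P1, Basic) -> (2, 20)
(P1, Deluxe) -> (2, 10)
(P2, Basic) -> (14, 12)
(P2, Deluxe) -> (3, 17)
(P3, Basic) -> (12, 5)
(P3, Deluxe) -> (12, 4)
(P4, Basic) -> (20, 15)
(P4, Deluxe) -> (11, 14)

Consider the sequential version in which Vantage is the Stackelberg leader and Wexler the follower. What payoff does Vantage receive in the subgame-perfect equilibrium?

20

Backward induction with Vantage moving first.
- P1 → Wexler plays Basic (best of 20, 10); Vantage gets 2.
- P2 → Wexler plays Deluxe (best of 12, 17); Vantage gets 3.
- P3 → Wexler plays Basic (best of 5, 4); Vantage gets 12.
- P4 → Wexler plays Basic (best of 15, 14); Vantage gets 20.
Among 2, 3, 12, 20, the best is 20 at P4. Subgame-perfect outcome: (P4, Basic) with payoffs (20, 15).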